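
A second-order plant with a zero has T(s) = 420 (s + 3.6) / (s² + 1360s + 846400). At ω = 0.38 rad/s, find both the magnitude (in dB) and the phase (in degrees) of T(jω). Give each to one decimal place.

|j0.38 + 3.6| = √(0.38² + 3.6²) = 3.62
|(j0.38)² + 1360(j0.38) + 846400| = |8.464e+05 + j516.8| = 8.464e+05
|T(j0.38)| = 420 × 3.62 / 8.464e+05 = 0.0017963
20 log₁₀(0.0017963) = -54.91 dB
∠(j0.38 + 3.6) = arctan(0.38/3.6) = 6.03°
∠[(j0.38)² + 1360(j0.38) + 846400] = ∠[8.464e+05 + j516.8] = 0.03°
∠T(j0.38) = 6.03° − 0.03° = 5.99°

|T| = -54.9 dB, ∠T = 6.0 deg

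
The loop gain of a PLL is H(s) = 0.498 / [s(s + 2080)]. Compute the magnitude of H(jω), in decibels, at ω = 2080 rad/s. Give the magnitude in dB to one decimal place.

|j2080 + 2080| = √(2080² + 2080²) = 2942
|j2080| = 2080
|H(j2080)| = 0.498 / (2942 × 2080) = 8.1393e-08
20 log₁₀(8.1393e-08) = -141.79 dB

-141.8 dB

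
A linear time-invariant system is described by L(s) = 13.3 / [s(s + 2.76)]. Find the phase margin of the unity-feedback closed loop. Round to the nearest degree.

Gain crossover: |L(jω)| = 1 at ω ≈ 3.17 rad/s.
∠L(j3.17) = −90° − arctan(3.17/2.76) ≈ -138.92°
PM = 180° + (-138.92°) = 41.08°

41°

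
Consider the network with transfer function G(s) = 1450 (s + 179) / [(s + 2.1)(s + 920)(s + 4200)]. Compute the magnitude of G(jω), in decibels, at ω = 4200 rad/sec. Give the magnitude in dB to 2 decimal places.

-84.91 dB

|j4200 + 179| = √(4200² + 179²) = 4204
|j4200 + 2.1| = √(4200² + 2.1²) = 4200
|j4200 + 920| = √(4200² + 920²) = 4300
|j4200 + 4200| = √(4200² + 4200²) = 5940
|G(j4200)| = 1450 × 4204 / (4200 × 4300 × 5940) = 5.6829e-05
20 log₁₀(5.6829e-05) = -84.909 dB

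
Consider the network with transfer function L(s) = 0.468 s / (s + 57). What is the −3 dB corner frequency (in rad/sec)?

For a single-pole high-pass, the −3 dB point is at the pole: ω = 57 rad/sec.

57 rad/sec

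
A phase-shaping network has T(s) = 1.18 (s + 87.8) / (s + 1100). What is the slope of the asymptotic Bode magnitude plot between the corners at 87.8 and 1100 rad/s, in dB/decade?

20 dB/decade

In this band the factors already past their corner are: zero at 87.8; net slope = 20 dB/decade.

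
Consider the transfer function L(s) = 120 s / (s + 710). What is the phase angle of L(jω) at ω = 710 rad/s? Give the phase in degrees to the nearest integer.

∠(j710) = 90.00°
∠(j710 + 710) = arctan(710/710) = 45.00°
∠L(j710) = 90.00° − 45.00° = 45.00°

45°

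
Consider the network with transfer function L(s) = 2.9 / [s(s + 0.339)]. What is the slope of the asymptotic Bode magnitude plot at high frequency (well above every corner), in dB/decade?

With 0 zeros and 2 poles, the high-frequency asymptotic slope is 20 × (0 − 2) = -40 dB/decade.

-40 dB/decade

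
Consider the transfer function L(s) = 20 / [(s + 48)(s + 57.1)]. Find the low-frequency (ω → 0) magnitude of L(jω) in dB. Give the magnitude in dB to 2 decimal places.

L(0) = 20 / (48 × 57.1) = 0.0072971
20 log₁₀(0.0072971) = -42.737 dB

-42.74 dB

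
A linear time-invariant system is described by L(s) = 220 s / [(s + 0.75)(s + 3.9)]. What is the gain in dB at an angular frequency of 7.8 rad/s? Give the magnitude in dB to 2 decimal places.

|j7.8| = 7.8
|j7.8 + 0.75| = √(7.8² + 0.75²) = 7.836
|j7.8 + 3.9| = √(7.8² + 3.9²) = 8.721
|L(j7.8)| = 220 × 7.8 / (7.836 × 8.721) = 25.112
20 log₁₀(25.112) = 27.997 dB

28.00 dB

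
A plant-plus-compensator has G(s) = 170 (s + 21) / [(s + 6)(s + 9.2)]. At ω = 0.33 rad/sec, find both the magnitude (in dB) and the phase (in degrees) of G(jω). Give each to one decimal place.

|G| = 36.2 dB, ∠G = -4.3°

|j0.33 + 21| = √(0.33² + 21²) = 21
|j0.33 + 6| = √(0.33² + 6²) = 6.009
|j0.33 + 9.2| = √(0.33² + 9.2²) = 9.206
|G(j0.33)| = 170 × 21 / (6.009 × 9.206) = 64.543
20 log₁₀(64.543) = 36.20 dB
∠(j0.33 + 21) = arctan(0.33/21) = 0.90°
∠(j0.33 + 6) = arctan(0.33/6) = 3.15°
∠(j0.33 + 9.2) = arctan(0.33/9.2) = 2.05°
∠G(j0.33) = 0.90° − (3.15° + 2.05°) = -4.30°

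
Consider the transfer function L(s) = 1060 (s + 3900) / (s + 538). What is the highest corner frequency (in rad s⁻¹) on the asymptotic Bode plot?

Break frequencies occur at each pole and zero magnitude: 538 rad s⁻¹, 3900 rad s⁻¹.
The highest is 3900 rad s⁻¹.

3900 rad s⁻¹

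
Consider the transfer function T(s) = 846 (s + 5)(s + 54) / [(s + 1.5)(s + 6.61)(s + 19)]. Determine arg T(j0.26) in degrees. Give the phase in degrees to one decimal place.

∠(j0.26 + 5) = arctan(0.26/5) = 2.98°
∠(j0.26 + 54) = arctan(0.26/54) = 0.28°
∠(j0.26 + 1.5) = arctan(0.26/1.5) = 9.83°
∠(j0.26 + 6.61) = arctan(0.26/6.61) = 2.25°
∠(j0.26 + 19) = arctan(0.26/19) = 0.78°
∠T(j0.26) = 2.98° + 0.28° − (9.83° + 2.25° + 0.78°) = -9.62°

-9.6°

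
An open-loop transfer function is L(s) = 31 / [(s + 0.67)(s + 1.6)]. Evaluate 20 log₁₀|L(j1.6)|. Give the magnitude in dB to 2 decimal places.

|j1.6 + 0.67| = √(1.6² + 0.67²) = 1.735
|j1.6 + 1.6| = √(1.6² + 1.6²) = 2.263
|L(j1.6)| = 31 / (1.735 × 2.263) = 7.8981
20 log₁₀(7.8981) = 17.950 dB

17.95 dB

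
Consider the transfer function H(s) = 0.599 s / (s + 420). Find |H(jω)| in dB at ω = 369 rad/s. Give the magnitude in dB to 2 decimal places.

-8.06 dB

|j369| = 369
|j369 + 420| = √(369² + 420²) = 559.1
|H(j369)| = 0.599 × 369 / 559.1 = 0.39535
20 log₁₀(0.39535) = -8.060 dB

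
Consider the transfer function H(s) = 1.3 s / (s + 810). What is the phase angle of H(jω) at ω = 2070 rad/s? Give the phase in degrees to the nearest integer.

21 deg

∠(j2070) = 90.00°
∠(j2070 + 810) = arctan(2070/810) = 68.63°
∠H(j2070) = 90.00° − 68.63° = 21.37°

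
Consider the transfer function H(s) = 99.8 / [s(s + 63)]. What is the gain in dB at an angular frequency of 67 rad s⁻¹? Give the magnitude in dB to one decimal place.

-35.8 dB

|j67 + 63| = √(67² + 63²) = 91.97
|j67| = 67
|H(j67)| = 99.8 / (91.97 × 67) = 0.016197
20 log₁₀(0.016197) = -35.81 dB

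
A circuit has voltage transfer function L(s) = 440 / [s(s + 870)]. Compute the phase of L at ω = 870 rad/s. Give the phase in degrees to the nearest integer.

-135°

∠(j870 + 870) = arctan(870/870) = 45.00°
∠(j870) = 90.00°
∠L(j870) = − (45.00° + 90.00°) = -135.00°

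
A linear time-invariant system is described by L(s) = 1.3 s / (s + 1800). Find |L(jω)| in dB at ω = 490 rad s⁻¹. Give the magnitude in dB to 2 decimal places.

|j490| = 490
|j490 + 1800| = √(490² + 1800²) = 1866
|L(j490)| = 1.3 × 490 / 1866 = 0.34146
20 log₁₀(0.34146) = -9.333 dB

-9.33 dB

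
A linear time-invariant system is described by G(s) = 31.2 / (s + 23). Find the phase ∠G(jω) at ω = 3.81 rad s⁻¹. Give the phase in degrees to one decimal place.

∠(j3.81 + 23) = arctan(3.81/23) = 9.41°
∠G(j3.81) = −9.41° = -9.41°

-9.4°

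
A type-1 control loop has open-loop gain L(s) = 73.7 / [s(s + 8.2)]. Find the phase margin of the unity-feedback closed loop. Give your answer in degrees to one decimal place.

50.0°

Gain crossover: |L(jω)| = 1 at ω ≈ 6.88 rad/s.
∠L(j6.88) = −90° − arctan(6.88/8.2) ≈ -130.01°
PM = 180° + (-130.01°) = 49.99°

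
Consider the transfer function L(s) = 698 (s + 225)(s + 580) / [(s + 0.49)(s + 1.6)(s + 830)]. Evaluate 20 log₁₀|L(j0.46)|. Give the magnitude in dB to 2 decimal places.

99.83 dB

|j0.46 + 225| = √(0.46² + 225²) = 225
|j0.46 + 580| = √(0.46² + 580²) = 580
|j0.46 + 0.49| = √(0.46² + 0.49²) = 0.6721
|j0.46 + 1.6| = √(0.46² + 1.6²) = 1.665
|j0.46 + 830| = √(0.46² + 830²) = 830
|L(j0.46)| = 698 × 225 × 580 / (0.6721 × 1.665 × 830) = 98084
20 log₁₀(98084) = 99.832 dB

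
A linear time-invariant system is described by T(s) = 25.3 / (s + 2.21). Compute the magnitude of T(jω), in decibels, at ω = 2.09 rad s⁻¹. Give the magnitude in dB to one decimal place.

18.4 dB

|j2.09 + 2.21| = √(2.09² + 2.21²) = 3.042
|T(j2.09)| = 25.3 / 3.042 = 8.3176
20 log₁₀(8.3176) = 18.40 dB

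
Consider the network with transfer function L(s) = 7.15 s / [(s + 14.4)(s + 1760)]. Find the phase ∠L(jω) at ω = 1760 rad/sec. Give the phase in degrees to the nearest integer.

-45 deg

∠(j1760) = 90.00°
∠(j1760 + 14.4) = arctan(1760/14.4) = 89.53°
∠(j1760 + 1760) = arctan(1760/1760) = 45.00°
∠L(j1760) = 90.00° − (89.53° + 45.00°) = -44.53°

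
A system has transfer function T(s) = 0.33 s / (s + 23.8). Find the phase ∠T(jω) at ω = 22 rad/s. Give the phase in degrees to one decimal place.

47.3°

∠(j22) = 90.00°
∠(j22 + 23.8) = arctan(22/23.8) = 42.75°
∠T(j22) = 90.00° − 42.75° = 47.25°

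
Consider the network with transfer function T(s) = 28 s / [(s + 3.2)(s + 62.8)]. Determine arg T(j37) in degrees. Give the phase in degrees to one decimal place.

∠(j37) = 90.00°
∠(j37 + 3.2) = arctan(37/3.2) = 85.06°
∠(j37 + 62.8) = arctan(37/62.8) = 30.51°
∠T(j37) = 90.00° − (85.06° + 30.51°) = -25.56°

-25.6°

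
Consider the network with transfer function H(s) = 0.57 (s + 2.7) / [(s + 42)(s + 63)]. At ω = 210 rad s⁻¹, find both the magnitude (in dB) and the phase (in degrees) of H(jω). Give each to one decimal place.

|H| = -51.9 dB, ∠H = -62.7°

|j210 + 2.7| = √(210² + 2.7²) = 210
|j210 + 42| = √(210² + 42²) = 214.2
|j210 + 63| = √(210² + 63²) = 219.2
|H(j210)| = 0.57 × 210 / (214.2 × 219.2) = 0.0025495
20 log₁₀(0.0025495) = -51.87 dB
∠(j210 + 2.7) = arctan(210/2.7) = 89.26°
∠(j210 + 42) = arctan(210/42) = 78.69°
∠(j210 + 63) = arctan(210/63) = 73.30°
∠H(j210) = 89.26° − (78.69° + 73.30°) = -62.73°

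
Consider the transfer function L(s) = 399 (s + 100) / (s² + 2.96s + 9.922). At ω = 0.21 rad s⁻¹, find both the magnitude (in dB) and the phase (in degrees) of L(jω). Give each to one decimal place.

|j0.21 + 100| = √(0.21² + 100²) = 100
|(j0.21)² + 2.96(j0.21) + 9.922| = |9.8779 + j0.6216| = 9.897
|L(j0.21)| = 399 × 100 / 9.897 = 4031.4
20 log₁₀(4031.4) = 72.11 dB
∠(j0.21 + 100) = arctan(0.21/100) = 0.12°
∠[(j0.21)² + 2.96(j0.21) + 9.922] = ∠[9.8779 + j0.6216] = 3.60°
∠L(j0.21) = 0.12° − 3.60° = -3.48°

|L| = 72.1 dB, ∠L = -3.5°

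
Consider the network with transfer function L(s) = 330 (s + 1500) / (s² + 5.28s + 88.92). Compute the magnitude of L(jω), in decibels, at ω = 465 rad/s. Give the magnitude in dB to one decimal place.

|j465 + 1500| = √(465² + 1500²) = 1570
|(j465)² + 5.28(j465) + 88.92| = |-2.1614e+05 + j2455.2| = 2.162e+05
|L(j465)| = 330 × 1570 / 2.162e+05 = 2.3976
20 log₁₀(2.3976) = 7.60 dB

7.6 dB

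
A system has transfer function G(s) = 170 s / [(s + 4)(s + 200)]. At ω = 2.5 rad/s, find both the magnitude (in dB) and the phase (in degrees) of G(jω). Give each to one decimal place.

|j2.5| = 2.5
|j2.5 + 4| = √(2.5² + 4²) = 4.717
|j2.5 + 200| = √(2.5² + 200²) = 200
|G(j2.5)| = 170 × 2.5 / (4.717 × 200) = 0.45046
20 log₁₀(0.45046) = -6.93 dB
∠(j2.5) = 90.00°
∠(j2.5 + 4) = arctan(2.5/4) = 32.01°
∠(j2.5 + 200) = arctan(2.5/200) = 0.72°
∠G(j2.5) = 90.00° − (32.01° + 0.72°) = 57.28°

|G| = -6.9 dB, ∠G = 57.3°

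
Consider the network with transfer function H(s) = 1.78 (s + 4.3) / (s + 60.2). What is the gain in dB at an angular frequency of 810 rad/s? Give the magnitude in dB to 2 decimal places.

|j810 + 4.3| = √(810² + 4.3²) = 810
|j810 + 60.2| = √(810² + 60.2²) = 812.2
|H(j810)| = 1.78 × 810 / 812.2 = 1.7751
20 log₁₀(1.7751) = 4.985 dB

4.98 dB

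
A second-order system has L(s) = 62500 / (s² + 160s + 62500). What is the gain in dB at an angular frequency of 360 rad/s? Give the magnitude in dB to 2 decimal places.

-3.01 dB

|(j360)² + 160(j360) + 62500| = |-67100 + j57600| = 8.843e+04
|L(j360)| = 62500 / 8.843e+04 = 0.70676
20 log₁₀(0.70676) = -3.015 dB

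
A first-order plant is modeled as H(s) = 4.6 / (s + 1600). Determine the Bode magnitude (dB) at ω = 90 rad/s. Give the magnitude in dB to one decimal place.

-50.8 dB

|j90 + 1600| = √(90² + 1600²) = 1603
|H(j90)| = 4.6 / 1603 = 0.0028705
20 log₁₀(0.0028705) = -50.84 dB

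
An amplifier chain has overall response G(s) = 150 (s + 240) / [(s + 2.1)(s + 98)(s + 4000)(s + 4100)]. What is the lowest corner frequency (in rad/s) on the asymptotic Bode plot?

2.1 rad/s

Break frequencies occur at each pole and zero magnitude: 2.1 rad/s, 98 rad/s, 240 rad/s, 4000 rad/s, 4100 rad/s.
The lowest is 2.1 rad/s.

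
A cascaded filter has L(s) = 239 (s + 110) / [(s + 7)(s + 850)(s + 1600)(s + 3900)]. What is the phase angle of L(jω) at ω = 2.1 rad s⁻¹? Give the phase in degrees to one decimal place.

-15.9°

∠(j2.1 + 110) = arctan(2.1/110) = 1.09°
∠(j2.1 + 7) = arctan(2.1/7) = 16.70°
∠(j2.1 + 850) = arctan(2.1/850) = 0.14°
∠(j2.1 + 1600) = arctan(2.1/1600) = 0.08°
∠(j2.1 + 3900) = arctan(2.1/3900) = 0.03°
∠L(j2.1) = 1.09° − (16.70° + 0.14° + 0.08° + 0.03°) = -15.85°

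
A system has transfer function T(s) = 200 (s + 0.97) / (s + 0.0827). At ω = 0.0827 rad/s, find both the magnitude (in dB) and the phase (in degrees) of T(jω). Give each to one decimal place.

|T| = 64.4 dB, ∠T = -40.1 deg

|j0.0827 + 0.97| = √(0.0827² + 0.97²) = 0.9735
|j0.0827 + 0.0827| = √(0.0827² + 0.0827²) = 0.117
|T(j0.0827)| = 200 × 0.9735 / 0.117 = 1664.8
20 log₁₀(1664.8) = 64.43 dB
∠(j0.0827 + 0.97) = arctan(0.0827/0.97) = 4.87°
∠(j0.0827 + 0.0827) = arctan(0.0827/0.0827) = 45.00°
∠T(j0.0827) = 4.87° − 45.00° = -40.13°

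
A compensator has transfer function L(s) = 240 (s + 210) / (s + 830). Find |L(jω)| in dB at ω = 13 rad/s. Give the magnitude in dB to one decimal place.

35.7 dB

|j13 + 210| = √(13² + 210²) = 210.4
|j13 + 830| = √(13² + 830²) = 830.1
|L(j13)| = 240 × 210.4 / 830.1 = 60.832
20 log₁₀(60.832) = 35.68 dB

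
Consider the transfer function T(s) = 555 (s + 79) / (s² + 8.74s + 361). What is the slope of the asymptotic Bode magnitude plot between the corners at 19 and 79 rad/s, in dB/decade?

In this band the factors already past their corner are: complex pole pair at ωₙ ≈ 19; net slope = -40 dB/decade.

-40 dB/decade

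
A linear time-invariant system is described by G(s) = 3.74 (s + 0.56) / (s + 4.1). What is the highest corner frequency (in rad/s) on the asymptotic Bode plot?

Break frequencies occur at each pole and zero magnitude: 0.56 rad/s, 4.1 rad/s.
The highest is 4.1 rad/s.

4.1 rad/s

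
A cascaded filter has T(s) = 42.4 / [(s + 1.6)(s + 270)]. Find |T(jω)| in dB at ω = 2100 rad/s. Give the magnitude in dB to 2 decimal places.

-100.41 dB

|j2100 + 1.6| = √(2100² + 1.6²) = 2100
|j2100 + 270| = √(2100² + 270²) = 2117
|T(j2100)| = 42.4 / (2100 × 2117) = 9.536e-06
20 log₁₀(9.536e-06) = -100.413 dB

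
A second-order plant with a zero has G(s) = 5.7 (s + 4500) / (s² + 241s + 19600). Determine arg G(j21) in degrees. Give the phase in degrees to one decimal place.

-14.5°

∠(j21 + 4500) = arctan(21/4500) = 0.27°
∠[(j21)² + 241(j21) + 19600] = ∠[19159 + j5061] = 14.80°
∠G(j21) = 0.27° − 14.80° = -14.53°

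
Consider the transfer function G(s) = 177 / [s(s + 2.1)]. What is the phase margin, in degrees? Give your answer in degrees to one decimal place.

9.0°

Gain crossover: |G(jω)| = 1 at ω ≈ 13.2 rad/s.
∠G(j13.2) = −90° − arctan(13.2/2.1) ≈ -170.97°
PM = 180° + (-170.97°) = 9.03°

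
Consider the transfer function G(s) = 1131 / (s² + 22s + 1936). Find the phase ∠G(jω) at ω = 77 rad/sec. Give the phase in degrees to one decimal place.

-157.0°

∠[(j77)² + 22(j77) + 1936] = ∠[-3993 + j1694] = 157.01°
∠G(j77) = −157.01° = -157.01°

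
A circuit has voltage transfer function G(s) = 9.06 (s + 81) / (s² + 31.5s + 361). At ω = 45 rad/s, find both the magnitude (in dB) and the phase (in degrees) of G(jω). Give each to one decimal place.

|j45 + 81| = √(45² + 81²) = 92.66
|(j45)² + 31.5(j45) + 361| = |-1664 + j1417.5| = 2186
|G(j45)| = 9.06 × 92.66 / 2186 = 0.38405
20 log₁₀(0.38405) = -8.31 dB
∠(j45 + 81) = arctan(45/81) = 29.05°
∠[(j45)² + 31.5(j45) + 361] = ∠[-1664 + j1417.5] = 139.57°
∠G(j45) = 29.05° − 139.57° = -110.52°

|G| = -8.3 dB, ∠G = -110.5°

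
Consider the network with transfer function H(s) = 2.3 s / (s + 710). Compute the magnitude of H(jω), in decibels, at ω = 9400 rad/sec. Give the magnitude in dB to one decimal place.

|j9400| = 9400
|j9400 + 710| = √(9400² + 710²) = 9427
|H(j9400)| = 2.3 × 9400 / 9427 = 2.2935
20 log₁₀(2.2935) = 7.21 dB

7.2 dB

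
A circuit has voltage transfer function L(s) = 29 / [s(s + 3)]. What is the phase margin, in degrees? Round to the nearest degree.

31°

Gain crossover: |L(jω)| = 1 at ω ≈ 4.98 rad/s.
∠L(j4.98) = −90° − arctan(4.98/3) ≈ -148.96°
PM = 180° + (-148.96°) = 31.04°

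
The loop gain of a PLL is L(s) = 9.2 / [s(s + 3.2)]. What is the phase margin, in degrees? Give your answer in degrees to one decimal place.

54.0°

Gain crossover: |L(jω)| = 1 at ω ≈ 2.33 rad/sec.
∠L(j2.33) = −90° − arctan(2.33/3.2) ≈ -126.01°
PM = 180° + (-126.01°) = 53.99°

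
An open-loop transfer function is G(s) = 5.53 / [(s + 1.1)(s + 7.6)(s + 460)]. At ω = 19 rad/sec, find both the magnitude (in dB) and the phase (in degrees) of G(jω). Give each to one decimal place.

|j19 + 1.1| = √(19² + 1.1²) = 19.03
|j19 + 7.6| = √(19² + 7.6²) = 20.46
|j19 + 460| = √(19² + 460²) = 460.4
|G(j19)| = 5.53 / (19.03 × 20.46 × 460.4) = 3.0841e-05
20 log₁₀(3.0841e-05) = -90.22 dB
∠(j19 + 1.1) = arctan(19/1.1) = 86.69°
∠(j19 + 7.6) = arctan(19/7.6) = 68.20°
∠(j19 + 460) = arctan(19/460) = 2.37°
∠G(j19) = − (86.69° + 68.20° + 2.37°) = -157.25°

|G| = -90.2 dB, ∠G = -157.3°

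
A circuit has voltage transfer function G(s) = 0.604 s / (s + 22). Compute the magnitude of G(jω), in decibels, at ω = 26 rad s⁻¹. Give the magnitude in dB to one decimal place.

-6.7 dB

|j26| = 26
|j26 + 22| = √(26² + 22²) = 34.06
|G(j26)| = 0.604 × 26 / 34.06 = 0.46109
20 log₁₀(0.46109) = -6.72 dB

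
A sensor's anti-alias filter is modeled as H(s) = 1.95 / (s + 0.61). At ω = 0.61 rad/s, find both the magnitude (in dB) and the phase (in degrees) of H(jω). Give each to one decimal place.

|j0.61 + 0.61| = √(0.61² + 0.61²) = 0.8627
|H(j0.61)| = 1.95 / 0.8627 = 2.2604
20 log₁₀(2.2604) = 7.08 dB
∠(j0.61 + 0.61) = arctan(0.61/0.61) = 45.00°
∠H(j0.61) = −45.00° = -45.00°

|H| = 7.1 dB, ∠H = -45.0°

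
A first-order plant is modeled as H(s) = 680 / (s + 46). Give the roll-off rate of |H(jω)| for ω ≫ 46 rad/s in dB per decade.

With 0 zeros and 1 pole, the high-frequency asymptotic slope is 20 × (0 − 1) = -20 dB/decade.

-20 dB/decade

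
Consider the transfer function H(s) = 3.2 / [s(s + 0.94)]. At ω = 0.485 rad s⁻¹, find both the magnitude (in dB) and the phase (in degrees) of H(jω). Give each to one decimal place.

|j0.485 + 0.94| = √(0.485² + 0.94²) = 1.058
|j0.485| = 0.485
|H(j0.485)| = 3.2 / (1.058 × 0.485) = 6.2377
20 log₁₀(6.2377) = 15.90 dB
∠(j0.485 + 0.94) = arctan(0.485/0.94) = 27.29°
∠(j0.485) = 90.00°
∠H(j0.485) = − (27.29° + 90.00°) = -117.29°

|H| = 15.9 dB, ∠H = -117.3°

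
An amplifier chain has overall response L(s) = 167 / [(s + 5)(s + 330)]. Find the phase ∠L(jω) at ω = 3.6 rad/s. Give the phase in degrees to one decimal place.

∠(j3.6 + 5) = arctan(3.6/5) = 35.75°
∠(j3.6 + 330) = arctan(3.6/330) = 0.63°
∠L(j3.6) = − (35.75° + 0.63°) = -36.38°

-36.4 deg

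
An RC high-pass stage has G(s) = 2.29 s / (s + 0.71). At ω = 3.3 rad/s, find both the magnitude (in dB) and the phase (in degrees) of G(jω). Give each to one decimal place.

|j3.3| = 3.3
|j3.3 + 0.71| = √(3.3² + 0.71²) = 3.376
|G(j3.3)| = 2.29 × 3.3 / 3.376 = 2.2388
20 log₁₀(2.2388) = 7.00 dB
∠(j3.3) = 90.00°
∠(j3.3 + 0.71) = arctan(3.3/0.71) = 77.86°
∠G(j3.3) = 90.00° − 77.86° = 12.14°

|G| = 7.0 dB, ∠G = 12.1°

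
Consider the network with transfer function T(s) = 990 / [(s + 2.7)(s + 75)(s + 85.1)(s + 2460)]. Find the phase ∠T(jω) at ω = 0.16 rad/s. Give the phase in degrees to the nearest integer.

∠(j0.16 + 2.7) = arctan(0.16/2.7) = 3.39°
∠(j0.16 + 75) = arctan(0.16/75) = 0.12°
∠(j0.16 + 85.1) = arctan(0.16/85.1) = 0.11°
∠(j0.16 + 2460) = arctan(0.16/2460) = 0.00°
∠T(j0.16) = − (3.39° + 0.12° + 0.11° + 0.00°) = -3.63°

-4°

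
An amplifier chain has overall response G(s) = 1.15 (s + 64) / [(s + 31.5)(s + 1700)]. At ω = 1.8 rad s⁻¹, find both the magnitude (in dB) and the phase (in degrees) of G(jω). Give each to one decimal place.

|G| = -57.2 dB, ∠G = -1.7°

|j1.8 + 64| = √(1.8² + 64²) = 64.03
|j1.8 + 31.5| = √(1.8² + 31.5²) = 31.55
|j1.8 + 1700| = √(1.8² + 1700²) = 1700
|G(j1.8)| = 1.15 × 64.03 / (31.55 × 1700) = 0.0013727
20 log₁₀(0.0013727) = -57.25 dB
∠(j1.8 + 64) = arctan(1.8/64) = 1.61°
∠(j1.8 + 31.5) = arctan(1.8/31.5) = 3.27°
∠(j1.8 + 1700) = arctan(1.8/1700) = 0.06°
∠G(j1.8) = 1.61° − (3.27° + 0.06°) = -1.72°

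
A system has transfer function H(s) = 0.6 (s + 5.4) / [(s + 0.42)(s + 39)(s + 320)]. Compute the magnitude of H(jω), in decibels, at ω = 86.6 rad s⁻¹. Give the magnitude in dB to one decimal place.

|j86.6 + 5.4| = √(86.6² + 5.4²) = 86.77
|j86.6 + 0.42| = √(86.6² + 0.42²) = 86.6
|j86.6 + 39| = √(86.6² + 39²) = 94.98
|j86.6 + 320| = √(86.6² + 320²) = 331.5
|H(j86.6)| = 0.6 × 86.77 / (86.6 × 94.98 × 331.5) = 1.9093e-05
20 log₁₀(1.9093e-05) = -94.38 dB

-94.4 dB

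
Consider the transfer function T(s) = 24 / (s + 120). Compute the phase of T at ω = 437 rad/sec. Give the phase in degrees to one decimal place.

∠(j437 + 120) = arctan(437/120) = 74.65°
∠T(j437) = −74.65° = -74.65°

-74.6°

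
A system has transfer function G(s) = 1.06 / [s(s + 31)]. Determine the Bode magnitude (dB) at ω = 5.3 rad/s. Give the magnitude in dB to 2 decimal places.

-43.93 dB

|j5.3 + 31| = √(5.3² + 31²) = 31.45
|j5.3| = 5.3
|G(j5.3)| = 1.06 / (31.45 × 5.3) = 0.0063593
20 log₁₀(0.0063593) = -43.932 dB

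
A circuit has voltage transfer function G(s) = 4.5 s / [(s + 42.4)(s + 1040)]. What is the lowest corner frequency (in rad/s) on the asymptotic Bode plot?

Break frequencies occur at each pole and zero magnitude: 42.4 rad/s, 1040 rad/s.
The lowest is 42.4 rad/s.

42.4 rad/s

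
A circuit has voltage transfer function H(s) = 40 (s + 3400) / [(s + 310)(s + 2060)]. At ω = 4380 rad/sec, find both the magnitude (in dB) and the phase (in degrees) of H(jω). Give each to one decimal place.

|j4380 + 3400| = √(4380² + 3400²) = 5545
|j4380 + 310| = √(4380² + 310²) = 4391
|j4380 + 2060| = √(4380² + 2060²) = 4840
|H(j4380)| = 40 × 5545 / (4391 × 4840) = 0.010436
20 log₁₀(0.010436) = -39.63 dB
∠(j4380 + 3400) = arctan(4380/3400) = 52.18°
∠(j4380 + 310) = arctan(4380/310) = 85.95°
∠(j4380 + 2060) = arctan(4380/2060) = 64.81°
∠H(j4380) = 52.18° − (85.95° + 64.81°) = -98.58°

|H| = -39.6 dB, ∠H = -98.6 deg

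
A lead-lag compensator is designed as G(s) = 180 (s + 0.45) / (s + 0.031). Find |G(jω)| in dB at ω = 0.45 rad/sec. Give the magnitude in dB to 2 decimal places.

48.10 dB

|j0.45 + 0.45| = √(0.45² + 0.45²) = 0.6364
|j0.45 + 0.031| = √(0.45² + 0.031²) = 0.4511
|G(j0.45)| = 180 × 0.6364 / 0.4511 = 253.96
20 log₁₀(253.96) = 48.095 dB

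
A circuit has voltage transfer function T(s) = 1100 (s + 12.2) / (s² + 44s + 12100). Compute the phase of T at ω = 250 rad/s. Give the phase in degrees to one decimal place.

∠(j250 + 12.2) = arctan(250/12.2) = 87.21°
∠[(j250)² + 44(j250) + 12100] = ∠[-50400 + j11000] = 167.69°
∠T(j250) = 87.21° − 167.69° = -80.48°

-80.5 deg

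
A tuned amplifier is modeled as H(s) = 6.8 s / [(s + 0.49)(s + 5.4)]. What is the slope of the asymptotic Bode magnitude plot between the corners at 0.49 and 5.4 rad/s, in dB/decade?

0 dB/decade

In this band the factors already past their corner are: 1 differentiator zero, pole at 0.49; net slope = 0 dB/decade.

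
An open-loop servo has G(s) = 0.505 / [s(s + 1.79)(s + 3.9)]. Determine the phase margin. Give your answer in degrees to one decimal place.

86.6°

Gain crossover: |G(jω)| = 1 at ω ≈ 0.0723 rad/sec.
∠G(j0.0723) = −90° − arctan(0.0723/1.79) − arctan(0.0723/3.9) ≈ -93.37°
PM = 180° + (-93.37°) = 86.63°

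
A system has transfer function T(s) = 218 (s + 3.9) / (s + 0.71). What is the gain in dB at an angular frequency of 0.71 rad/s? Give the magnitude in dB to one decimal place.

|j0.71 + 3.9| = √(0.71² + 3.9²) = 3.964
|j0.71 + 0.71| = √(0.71² + 0.71²) = 1.004
|T(j0.71)| = 218 × 3.964 / 1.004 = 860.65
20 log₁₀(860.65) = 58.70 dB

58.7 dB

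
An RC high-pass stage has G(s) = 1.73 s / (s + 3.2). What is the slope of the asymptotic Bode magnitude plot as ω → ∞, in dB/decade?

0 dB/decade

With 1 zero and 1 pole, the high-frequency asymptotic slope is 20 × (1 − 1) = 0 dB/decade.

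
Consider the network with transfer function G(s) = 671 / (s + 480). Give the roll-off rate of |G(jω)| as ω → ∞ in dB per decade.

With 0 zeros and 1 pole, the high-frequency asymptotic slope is 20 × (0 − 1) = -20 dB/decade.

-20 dB/decade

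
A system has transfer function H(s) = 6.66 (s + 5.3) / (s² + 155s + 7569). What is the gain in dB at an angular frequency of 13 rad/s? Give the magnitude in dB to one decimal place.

|j13 + 5.3| = √(13² + 5.3²) = 14.04
|(j13)² + 155(j13) + 7569| = |7400 + j2015| = 7669
|H(j13)| = 6.66 × 14.04 / 7669 = 0.012191
20 log₁₀(0.012191) = -38.28 dB

-38.3 dB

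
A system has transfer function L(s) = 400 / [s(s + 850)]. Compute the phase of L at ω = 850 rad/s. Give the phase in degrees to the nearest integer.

∠(j850 + 850) = arctan(850/850) = 45.00°
∠(j850) = 90.00°
∠L(j850) = − (45.00° + 90.00°) = -135.00°

-135°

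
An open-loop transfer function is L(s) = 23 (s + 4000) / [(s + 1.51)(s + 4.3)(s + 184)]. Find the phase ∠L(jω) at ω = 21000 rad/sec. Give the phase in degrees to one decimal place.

∠(j21000 + 4000) = arctan(21000/4000) = 79.22°
∠(j21000 + 1.51) = arctan(21000/1.51) = 90.00°
∠(j21000 + 4.3) = arctan(21000/4.3) = 89.99°
∠(j21000 + 184) = arctan(21000/184) = 89.50°
∠L(j21000) = 79.22° − (90.00° + 89.99° + 89.50°) = -190.27°

-190.3°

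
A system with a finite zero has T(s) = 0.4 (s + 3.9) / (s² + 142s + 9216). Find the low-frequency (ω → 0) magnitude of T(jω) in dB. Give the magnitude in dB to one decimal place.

-75.4 dB

T(0) = 0.4 × 3.9 / 9216 = 0.00016927
20 log₁₀(0.00016927) = -75.43 dB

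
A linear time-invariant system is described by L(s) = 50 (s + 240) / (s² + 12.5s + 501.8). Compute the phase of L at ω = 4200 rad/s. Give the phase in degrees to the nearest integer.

∠(j4200 + 240) = arctan(4200/240) = 86.73°
∠[(j4200)² + 12.5(j4200) + 501.8] = ∠[-1.7639e+07 + j52500] = 179.83°
∠L(j4200) = 86.73° − 179.83° = -93.10°

-93°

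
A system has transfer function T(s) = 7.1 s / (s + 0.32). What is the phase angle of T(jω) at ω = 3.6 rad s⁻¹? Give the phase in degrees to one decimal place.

∠(j3.6) = 90.00°
∠(j3.6 + 0.32) = arctan(3.6/0.32) = 84.92°
∠T(j3.6) = 90.00° − 84.92° = 5.08°

5.1°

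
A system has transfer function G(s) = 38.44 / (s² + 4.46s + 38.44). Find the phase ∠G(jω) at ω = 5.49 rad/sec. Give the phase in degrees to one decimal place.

∠[(j5.49)² + 4.46(j5.49) + 38.44] = ∠[8.2999 + j24.485] = 71.27°
∠G(j5.49) = −71.27° = -71.27°

-71.3 deg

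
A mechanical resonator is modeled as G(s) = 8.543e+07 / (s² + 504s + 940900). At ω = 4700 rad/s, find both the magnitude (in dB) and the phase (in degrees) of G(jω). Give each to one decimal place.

|G| = 12.1 dB, ∠G = -173.6°

|(j4700)² + 504(j4700) + 940900| = |-2.1149e+07 + j2.3688e+06| = 2.128e+07
|G(j4700)| = 8.543e+07 / 2.128e+07 = 4.0143
20 log₁₀(4.0143) = 12.07 dB
∠[(j4700)² + 504(j4700) + 940900] = ∠[-2.1149e+07 + j2.3688e+06] = 173.61°
∠G(j4700) = −173.61° = -173.61°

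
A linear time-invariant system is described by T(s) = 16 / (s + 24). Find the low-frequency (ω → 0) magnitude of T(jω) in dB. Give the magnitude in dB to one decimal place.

T(0) = 16 / 24 = 0.66667
20 log₁₀(0.66667) = -3.52 dB

-3.5 dB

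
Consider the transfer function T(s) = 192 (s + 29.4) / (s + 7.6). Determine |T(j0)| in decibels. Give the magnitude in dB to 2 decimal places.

57.42 dB

T(0) = 192 × 29.4 / 7.6 = 742.74
20 log₁₀(742.74) = 57.417 dB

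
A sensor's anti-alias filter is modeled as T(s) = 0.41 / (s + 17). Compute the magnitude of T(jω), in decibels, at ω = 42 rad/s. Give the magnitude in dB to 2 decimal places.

-40.87 dB

|j42 + 17| = √(42² + 17²) = 45.31
|T(j42)| = 0.41 / 45.31 = 0.0090488
20 log₁₀(0.0090488) = -40.868 dB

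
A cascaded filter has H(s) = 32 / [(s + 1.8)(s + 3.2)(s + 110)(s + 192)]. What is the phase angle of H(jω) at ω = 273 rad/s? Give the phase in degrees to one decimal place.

∠(j273 + 1.8) = arctan(273/1.8) = 89.62°
∠(j273 + 3.2) = arctan(273/3.2) = 89.33°
∠(j273 + 110) = arctan(273/110) = 68.05°
∠(j273 + 192) = arctan(273/192) = 54.88°
∠H(j273) = − (89.62° + 89.33° + 68.05° + 54.88°) = -301.89°

-301.9°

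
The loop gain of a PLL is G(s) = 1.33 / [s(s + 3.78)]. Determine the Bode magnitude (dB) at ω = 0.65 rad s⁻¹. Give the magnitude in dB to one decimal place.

|j0.65 + 3.78| = √(0.65² + 3.78²) = 3.835
|j0.65| = 0.65
|G(j0.65)| = 1.33 / (3.835 × 0.65) = 0.53348
20 log₁₀(0.53348) = -5.46 dB

-5.5 dB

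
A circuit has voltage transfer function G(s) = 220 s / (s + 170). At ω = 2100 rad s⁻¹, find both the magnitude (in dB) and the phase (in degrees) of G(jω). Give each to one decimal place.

|G| = 46.8 dB, ∠G = 4.6 deg

|j2100| = 2100
|j2100 + 170| = √(2100² + 170²) = 2107
|G(j2100)| = 220 × 2100 / 2107 = 219.28
20 log₁₀(219.28) = 46.82 dB
∠(j2100) = 90.00°
∠(j2100 + 170) = arctan(2100/170) = 85.37°
∠G(j2100) = 90.00° − 85.37° = 4.63°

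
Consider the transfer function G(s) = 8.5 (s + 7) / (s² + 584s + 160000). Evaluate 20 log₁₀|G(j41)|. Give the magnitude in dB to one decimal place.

|j41 + 7| = √(41² + 7²) = 41.59
|(j41)² + 584(j41) + 160000| = |1.5832e+05 + j23944| = 1.601e+05
|G(j41)| = 8.5 × 41.59 / 1.601e+05 = 0.002208
20 log₁₀(0.002208) = -53.12 dB

-53.1 dB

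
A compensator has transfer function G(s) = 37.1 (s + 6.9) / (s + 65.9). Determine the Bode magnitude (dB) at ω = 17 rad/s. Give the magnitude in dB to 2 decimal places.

20.00 dB

|j17 + 6.9| = √(17² + 6.9²) = 18.35
|j17 + 65.9| = √(17² + 65.9²) = 68.06
|G(j17)| = 37.1 × 18.35 / 68.06 = 10.001
20 log₁₀(10.001) = 20.001 dB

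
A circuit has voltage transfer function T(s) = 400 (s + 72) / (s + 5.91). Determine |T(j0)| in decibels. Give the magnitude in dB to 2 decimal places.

73.76 dB

T(0) = 400 × 72 / 5.91 = 4873.1
20 log₁₀(4873.1) = 73.756 dB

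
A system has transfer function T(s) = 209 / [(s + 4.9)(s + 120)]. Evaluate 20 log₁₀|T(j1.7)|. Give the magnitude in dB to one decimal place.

-9.5 dB

|j1.7 + 4.9| = √(1.7² + 4.9²) = 5.187
|j1.7 + 120| = √(1.7² + 120²) = 120
|T(j1.7)| = 209 / (5.187 × 120) = 0.33577
20 log₁₀(0.33577) = -9.48 dB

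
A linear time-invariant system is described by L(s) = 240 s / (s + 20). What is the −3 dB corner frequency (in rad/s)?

For a single-pole high-pass, the −3 dB point is at the pole: ω = 20 rad/s.

20 rad/s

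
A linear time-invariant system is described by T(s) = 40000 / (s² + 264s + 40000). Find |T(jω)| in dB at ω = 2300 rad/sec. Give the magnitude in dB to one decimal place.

|(j2300)² + 264(j2300) + 40000| = |-5.25e+06 + j6.072e+05| = 5.285e+06
|T(j2300)| = 40000 / 5.285e+06 = 0.0075686
20 log₁₀(0.0075686) = -42.42 dB

-42.4 dB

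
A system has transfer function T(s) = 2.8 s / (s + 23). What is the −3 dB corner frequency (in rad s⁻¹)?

23 rad s⁻¹

For a single-pole high-pass, the −3 dB point is at the pole: ω = 23 rad s⁻¹.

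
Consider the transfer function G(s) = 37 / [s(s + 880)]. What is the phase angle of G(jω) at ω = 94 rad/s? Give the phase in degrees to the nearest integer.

∠(j94 + 880) = arctan(94/880) = 6.10°
∠(j94) = 90.00°
∠G(j94) = − (6.10° + 90.00°) = -96.10°

-96 deg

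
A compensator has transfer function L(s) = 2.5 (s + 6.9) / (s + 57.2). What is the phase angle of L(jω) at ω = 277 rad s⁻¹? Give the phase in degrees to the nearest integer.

∠(j277 + 6.9) = arctan(277/6.9) = 88.57°
∠(j277 + 57.2) = arctan(277/57.2) = 78.33°
∠L(j277) = 88.57° − 78.33° = 10.24°

10°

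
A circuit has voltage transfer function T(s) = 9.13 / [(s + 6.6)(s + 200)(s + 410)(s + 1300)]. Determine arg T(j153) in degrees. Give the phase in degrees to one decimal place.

-152.1°

∠(j153 + 6.6) = arctan(153/6.6) = 87.53°
∠(j153 + 200) = arctan(153/200) = 37.42°
∠(j153 + 410) = arctan(153/410) = 20.46°
∠(j153 + 1300) = arctan(153/1300) = 6.71°
∠T(j153) = − (87.53° + 37.42° + 20.46° + 6.71°) = -152.12°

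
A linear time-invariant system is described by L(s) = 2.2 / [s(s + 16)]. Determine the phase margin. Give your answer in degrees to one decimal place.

Gain crossover: |L(jω)| = 1 at ω ≈ 0.137 rad/sec.
∠L(j0.137) = −90° − arctan(0.137/16) ≈ -90.49°
PM = 180° + (-90.49°) = 89.51°

89.5°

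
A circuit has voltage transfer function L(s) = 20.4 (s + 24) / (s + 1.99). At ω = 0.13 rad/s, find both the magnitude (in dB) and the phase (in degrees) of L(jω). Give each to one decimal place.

|j0.13 + 24| = √(0.13² + 24²) = 24
|j0.13 + 1.99| = √(0.13² + 1.99²) = 1.994
|L(j0.13)| = 20.4 × 24 / 1.994 = 245.51
20 log₁₀(245.51) = 47.80 dB
∠(j0.13 + 24) = arctan(0.13/24) = 0.31°
∠(j0.13 + 1.99) = arctan(0.13/1.99) = 3.74°
∠L(j0.13) = 0.31° − 3.74° = -3.43°

|L| = 47.8 dB, ∠L = -3.4°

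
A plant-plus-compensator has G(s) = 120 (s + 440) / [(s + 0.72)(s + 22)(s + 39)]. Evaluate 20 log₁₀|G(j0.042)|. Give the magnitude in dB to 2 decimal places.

38.62 dB

|j0.042 + 440| = √(0.042² + 440²) = 440
|j0.042 + 0.72| = √(0.042² + 0.72²) = 0.7212
|j0.042 + 22| = √(0.042² + 22²) = 22
|j0.042 + 39| = √(0.042² + 39²) = 39
|G(j0.042)| = 120 × 440 / (0.7212 × 22 × 39) = 85.325
20 log₁₀(85.325) = 38.622 dB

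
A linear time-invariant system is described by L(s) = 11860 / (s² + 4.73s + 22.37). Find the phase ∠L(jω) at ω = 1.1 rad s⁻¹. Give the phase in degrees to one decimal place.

∠[(j1.1)² + 4.73(j1.1) + 22.37] = ∠[21.16 + j5.203] = 13.81°
∠L(j1.1) = −13.81° = -13.81°

-13.8°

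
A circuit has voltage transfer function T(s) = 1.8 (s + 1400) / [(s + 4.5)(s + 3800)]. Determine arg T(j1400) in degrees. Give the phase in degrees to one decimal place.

-65.0°

∠(j1400 + 1400) = arctan(1400/1400) = 45.00°
∠(j1400 + 4.5) = arctan(1400/4.5) = 89.82°
∠(j1400 + 3800) = arctan(1400/3800) = 20.22°
∠T(j1400) = 45.00° − (89.82° + 20.22°) = -65.04°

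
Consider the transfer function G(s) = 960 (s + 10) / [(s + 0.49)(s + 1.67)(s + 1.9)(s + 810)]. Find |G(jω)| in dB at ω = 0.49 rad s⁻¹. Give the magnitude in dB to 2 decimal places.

|j0.49 + 10| = √(0.49² + 10²) = 10.01
|j0.49 + 0.49| = √(0.49² + 0.49²) = 0.693
|j0.49 + 1.67| = √(0.49² + 1.67²) = 1.74
|j0.49 + 1.9| = √(0.49² + 1.9²) = 1.962
|j0.49 + 810| = √(0.49² + 810²) = 810
|G(j0.49)| = 960 × 10.01 / (0.693 × 1.74 × 1.962 × 810) = 5.0143
20 log₁₀(5.0143) = 14.004 dB

14.00 dB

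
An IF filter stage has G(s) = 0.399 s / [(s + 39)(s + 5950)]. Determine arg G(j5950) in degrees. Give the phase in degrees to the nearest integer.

∠(j5950) = 90.00°
∠(j5950 + 39) = arctan(5950/39) = 89.62°
∠(j5950 + 5950) = arctan(5950/5950) = 45.00°
∠G(j5950) = 90.00° − (89.62° + 45.00°) = -44.62°

-45 deg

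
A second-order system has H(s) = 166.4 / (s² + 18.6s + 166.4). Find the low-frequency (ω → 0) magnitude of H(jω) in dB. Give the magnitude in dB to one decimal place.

0.0 dB

H(0) = 166.4 / 166.4 = 1
20 log₁₀(1) = 0.00 dB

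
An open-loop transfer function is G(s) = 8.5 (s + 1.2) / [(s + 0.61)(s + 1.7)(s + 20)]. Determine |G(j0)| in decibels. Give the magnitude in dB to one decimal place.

G(0) = 8.5 × 1.2 / (0.61 × 1.7 × 20) = 0.4918
20 log₁₀(0.4918) = -6.16 dB

-6.2 dB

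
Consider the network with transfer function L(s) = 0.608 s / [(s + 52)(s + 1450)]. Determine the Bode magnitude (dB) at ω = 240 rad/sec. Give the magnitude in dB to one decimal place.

-67.9 dB

|j240| = 240
|j240 + 52| = √(240² + 52²) = 245.6
|j240 + 1450| = √(240² + 1450²) = 1470
|L(j240)| = 0.608 × 240 / (245.6 × 1470) = 0.0004043
20 log₁₀(0.0004043) = -67.87 dB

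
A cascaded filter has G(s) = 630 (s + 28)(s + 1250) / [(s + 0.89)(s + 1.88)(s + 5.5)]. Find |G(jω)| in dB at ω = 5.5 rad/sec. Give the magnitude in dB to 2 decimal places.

|j5.5 + 28| = √(5.5² + 28²) = 28.54
|j5.5 + 1250| = √(5.5² + 1250²) = 1250
|j5.5 + 0.89| = √(5.5² + 0.89²) = 5.572
|j5.5 + 1.88| = √(5.5² + 1.88²) = 5.812
|j5.5 + 5.5| = √(5.5² + 5.5²) = 7.778
|G(j5.5)| = 630 × 28.54 × 1250 / (5.572 × 5.812 × 7.778) = 89212
20 log₁₀(89212) = 99.008 dB

99.01 dB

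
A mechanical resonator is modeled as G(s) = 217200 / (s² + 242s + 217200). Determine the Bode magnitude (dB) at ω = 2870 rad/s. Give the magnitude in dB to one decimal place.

|(j2870)² + 242(j2870) + 217200| = |-8.0197e+06 + j6.9454e+05| = 8.05e+06
|G(j2870)| = 217200 / 8.05e+06 = 0.026982
20 log₁₀(0.026982) = -31.38 dB

-31.4 dB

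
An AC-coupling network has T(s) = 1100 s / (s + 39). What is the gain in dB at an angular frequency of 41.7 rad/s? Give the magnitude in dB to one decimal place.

|j41.7| = 41.7
|j41.7 + 39| = √(41.7² + 39²) = 57.1
|T(j41.7)| = 1100 × 41.7 / 57.1 = 803.39
20 log₁₀(803.39) = 58.10 dB

58.1 dB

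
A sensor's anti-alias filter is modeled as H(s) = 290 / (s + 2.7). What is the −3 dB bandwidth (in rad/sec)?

2.7 rad/sec

For a single-pole low-pass, the −3 dB point is at the pole: ω = 2.7 rad/sec.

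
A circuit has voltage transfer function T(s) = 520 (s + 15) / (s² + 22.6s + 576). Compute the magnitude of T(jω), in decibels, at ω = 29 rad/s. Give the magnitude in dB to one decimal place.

27.6 dB

|j29 + 15| = √(29² + 15²) = 32.65
|(j29)² + 22.6(j29) + 576| = |-265 + j655.4| = 706.9
|T(j29)| = 520 × 32.65 / 706.9 = 24.016
20 log₁₀(24.016) = 27.61 dB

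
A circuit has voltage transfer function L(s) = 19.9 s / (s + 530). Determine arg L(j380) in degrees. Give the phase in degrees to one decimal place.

∠(j380) = 90.00°
∠(j380 + 530) = arctan(380/530) = 35.64°
∠L(j380) = 90.00° − 35.64° = 54.36°

54.4°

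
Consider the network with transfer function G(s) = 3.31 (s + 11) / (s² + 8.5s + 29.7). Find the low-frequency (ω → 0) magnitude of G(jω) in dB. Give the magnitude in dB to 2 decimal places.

G(0) = 3.31 × 11 / 29.7 = 1.2259
20 log₁₀(1.2259) = 1.769 dB

1.77 dB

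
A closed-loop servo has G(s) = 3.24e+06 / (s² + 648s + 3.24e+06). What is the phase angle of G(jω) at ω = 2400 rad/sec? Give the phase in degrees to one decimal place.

∠[(j2400)² + 648(j2400) + 3.24e+06] = ∠[-2.52e+06 + j1.5552e+06] = 148.32°
∠G(j2400) = −148.32° = -148.32°

-148.3°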